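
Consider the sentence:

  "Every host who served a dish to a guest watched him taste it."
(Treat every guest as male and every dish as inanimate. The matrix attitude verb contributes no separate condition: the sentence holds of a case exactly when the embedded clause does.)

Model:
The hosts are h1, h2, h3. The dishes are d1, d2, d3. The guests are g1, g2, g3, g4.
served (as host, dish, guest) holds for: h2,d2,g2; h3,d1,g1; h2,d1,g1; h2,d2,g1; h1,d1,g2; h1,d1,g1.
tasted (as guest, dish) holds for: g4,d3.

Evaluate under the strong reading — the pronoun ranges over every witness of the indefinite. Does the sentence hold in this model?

False

"him" takes "a guest" as antecedent and "it" takes "a dish"; both are donkey pronouns co-varying with the restrictor.
Strong reading: for every (h,d,g) with served(h,d,g), tasted(g,d).
Restrictor triples: (h1,d1,g1)→tasted(g1,d1) ✗  (h1,d1,g2)→tasted(g2,d1) ✗  (h2,d1,g1)→tasted(g1,d1) ✗  (h2,d2,g1)→tasted(g1,d2) ✗  (h2,d2,g2)→tasted(g2,d2) ✗  (h3,d1,g1)→tasted(g1,d1) ✗
Counterexample: (h1,d1,g1) — tasted(g1,d1) does not hold.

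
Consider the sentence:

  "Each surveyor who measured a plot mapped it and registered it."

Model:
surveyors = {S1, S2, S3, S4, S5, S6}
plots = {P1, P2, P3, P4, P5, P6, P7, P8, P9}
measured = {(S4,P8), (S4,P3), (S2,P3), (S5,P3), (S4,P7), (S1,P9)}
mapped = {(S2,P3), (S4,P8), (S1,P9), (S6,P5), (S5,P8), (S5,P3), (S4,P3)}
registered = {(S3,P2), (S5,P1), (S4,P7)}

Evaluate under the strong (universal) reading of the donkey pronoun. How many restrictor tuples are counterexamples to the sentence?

"it" takes "a plot" as antecedent — a donkey pronoun bound across the clause boundary.
Strong reading: for every (s,p) with measured(s,p), mapped(s,p) ∧ registered(s,p).
Restrictor pairs: (S1,P9) ✗  (S2,P3) ✗  (S4,P3) ✗  (S4,P7) ✗  (S4,P8) ✗  (S5,P3) ✗
Counterexamples (restrictor pairs failing the scope): 6.

6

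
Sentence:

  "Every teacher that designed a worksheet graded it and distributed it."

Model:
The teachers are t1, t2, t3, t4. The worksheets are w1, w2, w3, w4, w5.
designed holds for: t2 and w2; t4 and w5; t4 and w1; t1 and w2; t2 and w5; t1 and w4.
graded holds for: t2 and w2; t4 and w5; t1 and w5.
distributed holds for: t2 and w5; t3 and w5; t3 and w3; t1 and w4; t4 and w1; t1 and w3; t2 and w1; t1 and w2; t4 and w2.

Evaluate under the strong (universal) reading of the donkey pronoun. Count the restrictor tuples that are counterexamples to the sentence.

6

"it" takes "a worksheet" as antecedent — a donkey pronoun bound across the clause boundary.
Strong reading: for every (t,w) with designed(t,w), graded(t,w) ∧ distributed(t,w).
Restrictor pairs: (t1,w2) ✗  (t1,w4) ✗  (t2,w2) ✗  (t2,w5) ✗  (t4,w1) ✗  (t4,w5) ✗
Counterexamples (restrictor pairs failing the scope): 6.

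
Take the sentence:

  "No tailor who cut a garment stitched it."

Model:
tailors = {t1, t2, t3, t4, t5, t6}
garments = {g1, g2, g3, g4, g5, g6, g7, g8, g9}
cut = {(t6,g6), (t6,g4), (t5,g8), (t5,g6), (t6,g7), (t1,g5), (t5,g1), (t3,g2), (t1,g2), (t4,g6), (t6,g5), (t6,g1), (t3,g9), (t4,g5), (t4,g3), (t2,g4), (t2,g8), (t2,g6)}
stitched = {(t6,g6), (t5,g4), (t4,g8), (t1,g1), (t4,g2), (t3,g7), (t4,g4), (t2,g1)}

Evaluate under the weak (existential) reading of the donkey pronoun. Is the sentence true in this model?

"it" takes "a garment" as antecedent — a donkey pronoun bound across the clause boundary.
Truth condition: for no (t,g) with cut(t,g) does stitched(t,g) hold.
Restrictor pairs — does the scope hold? (t1,g2):fails  (t1,g5):fails  (t2,g4):fails  (t2,g6):fails  (t2,g8):fails  (t3,g2):fails  (t3,g9):fails  (t4,g3):fails  (t4,g5):fails  (t4,g6):fails  (t5,g1):fails  (t5,g6):fails  (t5,g8):fails  (t6,g1):fails  (t6,g4):fails  (t6,g5):fails  (t6,g6):holds  (t6,g7):fails
Scope holds for 1 pair(s), so the sentence is false.

False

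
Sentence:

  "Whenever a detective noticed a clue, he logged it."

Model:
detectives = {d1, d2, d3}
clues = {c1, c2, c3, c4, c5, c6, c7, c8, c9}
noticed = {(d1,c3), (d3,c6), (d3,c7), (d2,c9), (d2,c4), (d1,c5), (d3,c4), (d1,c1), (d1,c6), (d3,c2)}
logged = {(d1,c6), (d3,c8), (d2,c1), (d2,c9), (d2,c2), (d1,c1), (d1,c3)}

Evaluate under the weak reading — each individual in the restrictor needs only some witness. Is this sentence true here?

"it" takes "a clue" as antecedent — a donkey pronoun bound across the clause boundary.
Weak reading: every detective d with some noticed-clue has at least one noticed-clue c such that logged(d,c).
Per detective: d1:✓  d2:✓  d3:✗
d3 has no witness among its noticed-clues.

False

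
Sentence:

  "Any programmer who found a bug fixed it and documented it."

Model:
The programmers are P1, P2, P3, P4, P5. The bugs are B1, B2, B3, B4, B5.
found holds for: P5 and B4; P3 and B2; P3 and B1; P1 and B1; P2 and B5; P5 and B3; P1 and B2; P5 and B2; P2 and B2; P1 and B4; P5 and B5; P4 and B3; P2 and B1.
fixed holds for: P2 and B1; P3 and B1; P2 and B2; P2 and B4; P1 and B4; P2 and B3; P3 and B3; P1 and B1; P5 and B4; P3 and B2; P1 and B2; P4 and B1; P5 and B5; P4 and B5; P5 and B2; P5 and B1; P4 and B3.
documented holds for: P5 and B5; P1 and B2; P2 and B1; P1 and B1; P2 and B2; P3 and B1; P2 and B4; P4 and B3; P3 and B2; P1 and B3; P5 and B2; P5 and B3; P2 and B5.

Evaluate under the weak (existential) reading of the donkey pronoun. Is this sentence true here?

"it" takes "a bug" as antecedent — a donkey pronoun bound across the clause boundary.
Weak reading: every programmer p with some found-bug has at least one found-bug b such that fixed(p,b) ∧ documented(p,b).
Per programmer: P1:✓  P2:✓  P3:✓  P4:✓  P5:✓
Every programmer in the restrictor has a witness.

True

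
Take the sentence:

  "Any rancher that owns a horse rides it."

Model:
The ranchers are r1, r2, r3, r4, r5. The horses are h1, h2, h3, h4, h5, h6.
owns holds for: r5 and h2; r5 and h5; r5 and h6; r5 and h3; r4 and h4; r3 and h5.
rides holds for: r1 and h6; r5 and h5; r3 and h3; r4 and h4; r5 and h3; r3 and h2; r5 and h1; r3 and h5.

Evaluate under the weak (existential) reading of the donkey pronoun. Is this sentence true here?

"it" takes "a horse" as antecedent — a donkey pronoun bound across the clause boundary.
Weak reading: every rancher r with some owns-horse has at least one owns-horse h such that rides(r,h).
Per rancher: r3:✓  r4:✓  r5:✓
Every rancher in the restrictor has a witness.

True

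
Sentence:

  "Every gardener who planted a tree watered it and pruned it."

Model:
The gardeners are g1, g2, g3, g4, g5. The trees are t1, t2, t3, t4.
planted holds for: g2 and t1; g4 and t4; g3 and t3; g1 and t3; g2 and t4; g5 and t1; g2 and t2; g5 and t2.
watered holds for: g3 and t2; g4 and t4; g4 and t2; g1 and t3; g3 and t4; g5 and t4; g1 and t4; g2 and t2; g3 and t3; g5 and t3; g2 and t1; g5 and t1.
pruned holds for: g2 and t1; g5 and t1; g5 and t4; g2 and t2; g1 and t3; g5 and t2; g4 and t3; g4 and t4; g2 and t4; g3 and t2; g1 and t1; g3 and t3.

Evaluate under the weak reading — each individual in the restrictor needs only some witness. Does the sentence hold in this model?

"it" takes "a tree" as antecedent — a donkey pronoun bound across the clause boundary.
Weak reading: every gardener g with some planted-tree has at least one planted-tree t such that watered(g,t) ∧ pruned(g,t).
Per gardener: g1:✓  g2:✓  g3:✓  g4:✓  g5:✓
Every gardener in the restrictor has a witness.

True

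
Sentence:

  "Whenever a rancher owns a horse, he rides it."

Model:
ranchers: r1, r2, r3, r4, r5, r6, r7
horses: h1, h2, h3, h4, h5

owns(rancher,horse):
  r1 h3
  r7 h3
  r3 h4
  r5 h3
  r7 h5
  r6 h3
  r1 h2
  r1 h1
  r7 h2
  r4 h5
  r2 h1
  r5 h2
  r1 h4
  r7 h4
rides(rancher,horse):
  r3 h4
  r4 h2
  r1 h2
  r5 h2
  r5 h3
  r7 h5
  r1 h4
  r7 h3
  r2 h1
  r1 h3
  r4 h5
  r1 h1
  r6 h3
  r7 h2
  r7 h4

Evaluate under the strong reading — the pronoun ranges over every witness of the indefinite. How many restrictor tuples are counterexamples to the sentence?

"it" takes "a horse" as antecedent — a donkey pronoun bound across the clause boundary.
Strong reading: for every (r,h) with owns(r,h), rides(r,h).
Restrictor pairs: (r1,h1) ✓  (r1,h2) ✓  (r1,h3) ✓  (r1,h4) ✓  (r2,h1) ✓  (r3,h4) ✓  (r4,h5) ✓  (r5,h2) ✓  (r5,h3) ✓  (r6,h3) ✓  (r7,h2) ✓  (r7,h3) ✓  (r7,h4) ✓  (r7,h5) ✓
Counterexamples (restrictor pairs failing the scope): 0.

0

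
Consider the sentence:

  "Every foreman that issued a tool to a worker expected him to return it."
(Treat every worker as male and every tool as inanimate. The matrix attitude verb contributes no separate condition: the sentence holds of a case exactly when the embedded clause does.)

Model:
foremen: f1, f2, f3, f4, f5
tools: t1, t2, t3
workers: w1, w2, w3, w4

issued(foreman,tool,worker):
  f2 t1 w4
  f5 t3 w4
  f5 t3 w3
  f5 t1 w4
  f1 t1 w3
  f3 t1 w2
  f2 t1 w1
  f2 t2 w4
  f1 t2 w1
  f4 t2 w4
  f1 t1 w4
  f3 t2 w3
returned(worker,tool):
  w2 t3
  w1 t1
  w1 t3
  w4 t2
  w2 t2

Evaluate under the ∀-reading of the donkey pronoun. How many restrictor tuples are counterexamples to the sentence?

9

"him" takes "a worker" as antecedent and "it" takes "a tool"; both are donkey pronouns co-varying with the restrictor.
Strong reading: for every (f,t,w) with issued(f,t,w), returned(w,t).
Restrictor triples: (f1,t1,w3)→returned(w3,t1) ✗  (f1,t1,w4)→returned(w4,t1) ✗  (f1,t2,w1)→returned(w1,t2) ✗  (f2,t1,w1)→returned(w1,t1) ✓  (f2,t1,w4)→returned(w4,t1) ✗  (f2,t2,w4)→returned(w4,t2) ✓  (f3,t1,w2)→returned(w2,t1) ✗  (f3,t2,w3)→returned(w3,t2) ✗  (f4,t2,w4)→returned(w4,t2) ✓  (f5,t1,w4)→returned(w4,t1) ✗  (f5,t3,w3)→returned(w3,t3) ✗  (f5,t3,w4)→returned(w4,t3) ✗
Counterexamples (restrictor triples failing the scope): 9.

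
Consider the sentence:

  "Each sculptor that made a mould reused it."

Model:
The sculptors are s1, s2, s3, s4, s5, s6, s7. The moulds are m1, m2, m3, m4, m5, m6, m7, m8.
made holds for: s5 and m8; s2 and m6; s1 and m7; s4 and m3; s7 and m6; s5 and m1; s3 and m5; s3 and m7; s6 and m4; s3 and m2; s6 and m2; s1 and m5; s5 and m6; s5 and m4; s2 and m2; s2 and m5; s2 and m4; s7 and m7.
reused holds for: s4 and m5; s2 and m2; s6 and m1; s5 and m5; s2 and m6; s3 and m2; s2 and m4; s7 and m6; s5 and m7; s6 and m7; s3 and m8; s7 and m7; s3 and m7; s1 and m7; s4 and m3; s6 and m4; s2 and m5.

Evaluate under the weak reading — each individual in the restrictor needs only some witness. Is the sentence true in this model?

"it" takes "a mould" as antecedent — a donkey pronoun bound across the clause boundary.
Weak reading: every sculptor s with some made-mould has at least one made-mould m such that reused(s,m).
Per sculptor: s1:✓  s2:✓  s3:✓  s4:✓  s5:✗  s6:✓  s7:✓
s5 has no witness among its made-moulds.

False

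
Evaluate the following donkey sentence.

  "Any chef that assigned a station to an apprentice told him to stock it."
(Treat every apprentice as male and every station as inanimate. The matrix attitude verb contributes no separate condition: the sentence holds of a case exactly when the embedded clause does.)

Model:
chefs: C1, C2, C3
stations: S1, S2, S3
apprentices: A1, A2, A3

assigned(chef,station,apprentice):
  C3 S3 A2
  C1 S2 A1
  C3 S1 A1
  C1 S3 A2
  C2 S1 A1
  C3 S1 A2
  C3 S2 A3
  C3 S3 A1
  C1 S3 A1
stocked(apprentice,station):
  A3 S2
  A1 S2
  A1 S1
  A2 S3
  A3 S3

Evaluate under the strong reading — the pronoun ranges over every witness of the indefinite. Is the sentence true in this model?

"him" takes "an apprentice" as antecedent and "it" takes "a station"; both are donkey pronouns co-varying with the restrictor.
Strong reading: for every (c,s,a) with assigned(c,s,a), stocked(a,s).
Restrictor triples: (C1,S2,A1)→stocked(A1,S2) ✓  (C1,S3,A1)→stocked(A1,S3) ✗  (C1,S3,A2)→stocked(A2,S3) ✓  (C2,S1,A1)→stocked(A1,S1) ✓  (C3,S1,A1)→stocked(A1,S1) ✓  (C3,S1,A2)→stocked(A2,S1) ✗  (C3,S2,A3)→stocked(A3,S2) ✓  (C3,S3,A1)→stocked(A1,S3) ✗  (C3,S3,A2)→stocked(A2,S3) ✓
Counterexample: (C1,S3,A1) — stocked(A1,S3) does not hold.

False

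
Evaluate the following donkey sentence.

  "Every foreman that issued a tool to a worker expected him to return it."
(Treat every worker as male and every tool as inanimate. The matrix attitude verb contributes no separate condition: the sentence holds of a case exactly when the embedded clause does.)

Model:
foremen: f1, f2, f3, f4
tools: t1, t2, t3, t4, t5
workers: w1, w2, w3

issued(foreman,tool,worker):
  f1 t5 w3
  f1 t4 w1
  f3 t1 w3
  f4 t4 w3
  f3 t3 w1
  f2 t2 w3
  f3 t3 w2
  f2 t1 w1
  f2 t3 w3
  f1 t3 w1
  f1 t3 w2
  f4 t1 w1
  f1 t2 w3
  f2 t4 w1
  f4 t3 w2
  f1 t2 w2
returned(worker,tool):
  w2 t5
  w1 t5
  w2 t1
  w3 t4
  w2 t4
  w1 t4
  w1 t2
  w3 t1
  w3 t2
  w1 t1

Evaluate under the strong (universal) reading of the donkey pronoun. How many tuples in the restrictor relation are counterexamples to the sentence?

"him" takes "a worker" as antecedent and "it" takes "a tool"; both are donkey pronouns co-varying with the restrictor.
Strong reading: for every (f,t,w) with issued(f,t,w), returned(w,t).
Restrictor triples: (f1,t2,w2)→returned(w2,t2) ✗  (f1,t2,w3)→returned(w3,t2) ✓  (f1,t3,w1)→returned(w1,t3) ✗  (f1,t3,w2)→returned(w2,t3) ✗  (f1,t4,w1)→returned(w1,t4) ✓  (f1,t5,w3)→returned(w3,t5) ✗  (f2,t1,w1)→returned(w1,t1) ✓  (f2,t2,w3)→returned(w3,t2) ✓  (f2,t3,w3)→returned(w3,t3) ✗  (f2,t4,w1)→returned(w1,t4) ✓  (f3,t1,w3)→returned(w3,t1) ✓  (f3,t3,w1)→returned(w1,t3) ✗  (f3,t3,w2)→returned(w2,t3) ✗  (f4,t1,w1)→returned(w1,t1) ✓  (f4,t3,w2)→returned(w2,t3) ✗  (f4,t4,w3)→returned(w3,t4) ✓
Counterexamples (restrictor triples failing the scope): 8.

8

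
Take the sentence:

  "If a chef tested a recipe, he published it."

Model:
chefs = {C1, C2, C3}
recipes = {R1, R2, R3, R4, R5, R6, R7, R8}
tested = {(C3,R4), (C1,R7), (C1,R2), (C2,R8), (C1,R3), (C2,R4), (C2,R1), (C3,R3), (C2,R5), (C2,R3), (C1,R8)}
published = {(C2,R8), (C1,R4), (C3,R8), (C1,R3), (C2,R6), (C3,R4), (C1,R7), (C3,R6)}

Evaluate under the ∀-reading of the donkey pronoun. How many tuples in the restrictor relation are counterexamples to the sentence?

7

"it" takes "a recipe" as antecedent — a donkey pronoun bound across the clause boundary.
Strong reading: for every (c,r) with tested(c,r), published(c,r).
Restrictor pairs: (C1,R2) ✗  (C1,R3) ✓  (C1,R7) ✓  (C1,R8) ✗  (C2,R1) ✗  (C2,R3) ✗  (C2,R4) ✗  (C2,R5) ✗  (C2,R8) ✓  (C3,R3) ✗  (C3,R4) ✓
Counterexamples (restrictor pairs failing the scope): 7.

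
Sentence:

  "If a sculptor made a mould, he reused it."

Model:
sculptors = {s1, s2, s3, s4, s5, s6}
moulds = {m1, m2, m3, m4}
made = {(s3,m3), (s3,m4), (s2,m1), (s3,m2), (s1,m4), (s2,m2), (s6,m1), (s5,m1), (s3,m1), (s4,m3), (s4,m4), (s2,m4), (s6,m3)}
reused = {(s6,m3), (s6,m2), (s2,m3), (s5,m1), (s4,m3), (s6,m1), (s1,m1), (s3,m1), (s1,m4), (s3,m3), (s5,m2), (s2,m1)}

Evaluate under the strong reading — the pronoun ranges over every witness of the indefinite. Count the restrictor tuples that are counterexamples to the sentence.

"it" takes "a mould" as antecedent — a donkey pronoun bound across the clause boundary.
Strong reading: for every (s,m) with made(s,m), reused(s,m).
Restrictor pairs: (s1,m4) ✓  (s2,m1) ✓  (s2,m2) ✗  (s2,m4) ✗  (s3,m1) ✓  (s3,m2) ✗  (s3,m3) ✓  (s3,m4) ✗  (s4,m3) ✓  (s4,m4) ✗  (s5,m1) ✓  (s6,m1) ✓  (s6,m3) ✓
Counterexamples (restrictor pairs failing the scope): 5.

5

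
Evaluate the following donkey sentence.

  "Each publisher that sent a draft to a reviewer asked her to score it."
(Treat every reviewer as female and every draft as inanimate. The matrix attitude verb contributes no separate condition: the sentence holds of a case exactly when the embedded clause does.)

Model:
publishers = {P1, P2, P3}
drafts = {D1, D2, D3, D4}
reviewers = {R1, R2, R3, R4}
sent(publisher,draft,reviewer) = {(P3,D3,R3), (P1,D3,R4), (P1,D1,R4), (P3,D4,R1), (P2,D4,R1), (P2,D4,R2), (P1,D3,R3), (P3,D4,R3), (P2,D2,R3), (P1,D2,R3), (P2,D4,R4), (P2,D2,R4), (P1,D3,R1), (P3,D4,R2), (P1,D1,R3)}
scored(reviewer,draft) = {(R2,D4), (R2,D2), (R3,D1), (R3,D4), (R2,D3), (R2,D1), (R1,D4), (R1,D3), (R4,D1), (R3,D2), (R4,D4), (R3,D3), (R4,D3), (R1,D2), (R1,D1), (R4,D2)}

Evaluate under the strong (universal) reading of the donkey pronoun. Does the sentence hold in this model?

"her" takes "a reviewer" as antecedent and "it" takes "a draft"; both are donkey pronouns co-varying with the restrictor.
Strong reading: for every (p,d,r) with sent(p,d,r), scored(r,d).
Restrictor triples: (P1,D1,R3)→scored(R3,D1) ✓  (P1,D1,R4)→scored(R4,D1) ✓  (P1,D2,R3)→scored(R3,D2) ✓  (P1,D3,R1)→scored(R1,D3) ✓  (P1,D3,R3)→scored(R3,D3) ✓  (P1,D3,R4)→scored(R4,D3) ✓  (P2,D2,R3)→scored(R3,D2) ✓  (P2,D2,R4)→scored(R4,D2) ✓  (P2,D4,R1)→scored(R1,D4) ✓  (P2,D4,R2)→scored(R2,D4) ✓  (P2,D4,R4)→scored(R4,D4) ✓  (P3,D3,R3)→scored(R3,D3) ✓  (P3,D4,R1)→scored(R1,D4) ✓  (P3,D4,R2)→scored(R2,D4) ✓  (P3,D4,R3)→scored(R3,D4) ✓
Every restrictor triple satisfies the scope.

True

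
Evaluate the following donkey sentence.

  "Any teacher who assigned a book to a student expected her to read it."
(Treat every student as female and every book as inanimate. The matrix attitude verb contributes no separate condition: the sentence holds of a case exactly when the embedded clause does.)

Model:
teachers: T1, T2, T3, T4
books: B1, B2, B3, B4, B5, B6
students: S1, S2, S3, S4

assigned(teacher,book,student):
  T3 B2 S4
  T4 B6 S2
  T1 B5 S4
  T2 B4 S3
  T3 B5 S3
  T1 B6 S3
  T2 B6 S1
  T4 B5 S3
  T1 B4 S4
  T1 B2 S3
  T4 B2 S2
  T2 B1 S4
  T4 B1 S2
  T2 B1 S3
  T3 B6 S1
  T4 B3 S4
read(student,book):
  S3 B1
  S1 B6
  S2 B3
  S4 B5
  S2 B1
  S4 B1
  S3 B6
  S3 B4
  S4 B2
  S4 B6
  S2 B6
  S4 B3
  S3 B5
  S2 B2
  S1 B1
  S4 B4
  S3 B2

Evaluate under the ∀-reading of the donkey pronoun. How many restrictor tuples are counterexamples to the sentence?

"her" takes "a student" as antecedent and "it" takes "a book"; both are donkey pronouns co-varying with the restrictor.
Strong reading: for every (t,b,s) with assigned(t,b,s), read(s,b).
Restrictor triples: (T1,B2,S3)→read(S3,B2) ✓  (T1,B4,S4)→read(S4,B4) ✓  (T1,B5,S4)→read(S4,B5) ✓  (T1,B6,S3)→read(S3,B6) ✓  (T2,B1,S3)→read(S3,B1) ✓  (T2,B1,S4)→read(S4,B1) ✓  (T2,B4,S3)→read(S3,B4) ✓  (T2,B6,S1)→read(S1,B6) ✓  (T3,B2,S4)→read(S4,B2) ✓  (T3,B5,S3)→read(S3,B5) ✓  (T3,B6,S1)→read(S1,B6) ✓  (T4,B1,S2)→read(S2,B1) ✓  (T4,B2,S2)→read(S2,B2) ✓  (T4,B3,S4)→read(S4,B3) ✓  (T4,B5,S3)→read(S3,B5) ✓  (T4,B6,S2)→read(S2,B6) ✓
Counterexamples (restrictor triples failing the scope): 0.

0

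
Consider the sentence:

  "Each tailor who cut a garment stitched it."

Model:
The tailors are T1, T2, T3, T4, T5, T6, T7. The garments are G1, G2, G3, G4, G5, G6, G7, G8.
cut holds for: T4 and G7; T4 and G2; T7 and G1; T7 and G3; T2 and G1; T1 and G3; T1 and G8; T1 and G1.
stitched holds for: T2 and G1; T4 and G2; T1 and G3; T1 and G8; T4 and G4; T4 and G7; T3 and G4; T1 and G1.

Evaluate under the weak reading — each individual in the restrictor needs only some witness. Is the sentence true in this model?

False

"it" takes "a garment" as antecedent — a donkey pronoun bound across the clause boundary.
Weak reading: every tailor t with some cut-garment has at least one cut-garment g such that stitched(t,g).
Per tailor: T1:✓  T2:✓  T4:✓  T7:✗
T7 has no witness among its cut-garments.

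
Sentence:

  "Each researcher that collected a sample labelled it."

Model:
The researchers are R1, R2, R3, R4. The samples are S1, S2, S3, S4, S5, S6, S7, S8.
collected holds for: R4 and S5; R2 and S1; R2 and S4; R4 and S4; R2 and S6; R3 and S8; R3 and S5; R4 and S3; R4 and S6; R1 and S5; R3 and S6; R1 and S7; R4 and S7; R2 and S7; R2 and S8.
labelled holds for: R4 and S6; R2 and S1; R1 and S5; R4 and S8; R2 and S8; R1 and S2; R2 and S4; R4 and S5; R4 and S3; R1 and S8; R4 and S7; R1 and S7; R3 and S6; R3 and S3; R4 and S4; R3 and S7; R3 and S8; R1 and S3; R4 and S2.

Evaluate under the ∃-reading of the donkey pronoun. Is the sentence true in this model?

True

"it" takes "a sample" as antecedent — a donkey pronoun bound across the clause boundary.
Weak reading: every researcher r with some collected-sample has at least one collected-sample s such that labelled(r,s).
Per researcher: R1:✓  R2:✓  R3:✓  R4:✓
Every researcher in the restrictor has a witness.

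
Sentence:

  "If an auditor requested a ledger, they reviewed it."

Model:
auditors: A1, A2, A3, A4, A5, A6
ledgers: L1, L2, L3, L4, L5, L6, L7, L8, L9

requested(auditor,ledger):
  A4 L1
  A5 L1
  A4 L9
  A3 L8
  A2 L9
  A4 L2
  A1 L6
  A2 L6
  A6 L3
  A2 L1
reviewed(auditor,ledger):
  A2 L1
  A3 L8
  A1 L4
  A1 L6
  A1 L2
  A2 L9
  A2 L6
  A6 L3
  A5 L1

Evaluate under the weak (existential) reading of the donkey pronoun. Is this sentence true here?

False

"it" takes "a ledger" as antecedent — a donkey pronoun bound across the clause boundary.
Weak reading: every auditor a with some requested-ledger has at least one requested-ledger l such that reviewed(a,l).
Per auditor: A1:✓  A2:✓  A3:✓  A4:✗  A5:✓  A6:✓
A4 has no witness among its requested-ledgers.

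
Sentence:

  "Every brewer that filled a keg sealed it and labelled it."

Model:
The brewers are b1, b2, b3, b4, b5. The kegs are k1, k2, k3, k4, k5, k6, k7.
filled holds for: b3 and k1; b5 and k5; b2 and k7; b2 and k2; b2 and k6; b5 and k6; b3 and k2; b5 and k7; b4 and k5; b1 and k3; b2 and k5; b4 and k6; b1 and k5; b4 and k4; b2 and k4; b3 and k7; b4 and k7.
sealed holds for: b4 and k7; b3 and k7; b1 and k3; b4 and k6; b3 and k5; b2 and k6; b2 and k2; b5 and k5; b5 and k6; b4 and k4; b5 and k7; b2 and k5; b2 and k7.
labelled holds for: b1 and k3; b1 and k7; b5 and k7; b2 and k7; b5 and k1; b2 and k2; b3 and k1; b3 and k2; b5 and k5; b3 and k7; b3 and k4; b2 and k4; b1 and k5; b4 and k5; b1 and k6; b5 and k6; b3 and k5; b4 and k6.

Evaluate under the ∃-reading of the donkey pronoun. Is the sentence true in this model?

True

"it" takes "a keg" as antecedent — a donkey pronoun bound across the clause boundary.
Weak reading: every brewer b with some filled-keg has at least one filled-keg k such that sealed(b,k) ∧ labelled(b,k).
Per brewer: b1:✓  b2:✓  b3:✓  b4:✓  b5:✓
Every brewer in the restrictor has a witness.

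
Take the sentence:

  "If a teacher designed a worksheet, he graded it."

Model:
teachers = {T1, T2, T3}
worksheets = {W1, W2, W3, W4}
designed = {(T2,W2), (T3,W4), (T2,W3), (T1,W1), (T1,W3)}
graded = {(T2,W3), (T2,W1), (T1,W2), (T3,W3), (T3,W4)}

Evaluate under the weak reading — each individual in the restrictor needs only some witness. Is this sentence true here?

"it" takes "a worksheet" as antecedent — a donkey pronoun bound across the clause boundary.
Weak reading: every teacher t with some designed-worksheet has at least one designed-worksheet w such that graded(t,w).
Per teacher: T1:✗  T2:✓  T3:✓
T1 has no witness among its designed-worksheets.

False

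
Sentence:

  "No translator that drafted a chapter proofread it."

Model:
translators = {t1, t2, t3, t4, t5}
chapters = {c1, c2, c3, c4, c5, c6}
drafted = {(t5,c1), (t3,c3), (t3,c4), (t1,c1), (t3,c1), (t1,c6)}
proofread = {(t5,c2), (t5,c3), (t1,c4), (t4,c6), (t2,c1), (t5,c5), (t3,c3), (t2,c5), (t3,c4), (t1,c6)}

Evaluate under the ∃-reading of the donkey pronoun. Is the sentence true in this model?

False

"it" takes "a chapter" as antecedent — a donkey pronoun bound across the clause boundary.
Truth condition: for no (t,c) with drafted(t,c) does proofread(t,c) hold.
Restrictor pairs — does the scope hold? (t1,c1):fails  (t1,c6):holds  (t3,c1):fails  (t3,c3):holds  (t3,c4):holds  (t5,c1):fails
Scope holds for 3 pair(s), so the sentence is false.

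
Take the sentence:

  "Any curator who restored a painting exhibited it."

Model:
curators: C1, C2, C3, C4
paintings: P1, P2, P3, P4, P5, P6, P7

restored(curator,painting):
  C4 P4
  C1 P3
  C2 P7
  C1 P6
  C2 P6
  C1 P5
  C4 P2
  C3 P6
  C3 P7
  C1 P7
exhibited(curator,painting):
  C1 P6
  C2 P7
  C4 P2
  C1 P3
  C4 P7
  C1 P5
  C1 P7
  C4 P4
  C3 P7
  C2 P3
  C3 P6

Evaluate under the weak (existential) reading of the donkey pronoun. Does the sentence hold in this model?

True

"it" takes "a painting" as antecedent — a donkey pronoun bound across the clause boundary.
Weak reading: every curator c with some restored-painting has at least one restored-painting p such that exhibited(c,p).
Per curator: C1:✓  C2:✓  C3:✓  C4:✓
Every curator in the restrictor has a witness.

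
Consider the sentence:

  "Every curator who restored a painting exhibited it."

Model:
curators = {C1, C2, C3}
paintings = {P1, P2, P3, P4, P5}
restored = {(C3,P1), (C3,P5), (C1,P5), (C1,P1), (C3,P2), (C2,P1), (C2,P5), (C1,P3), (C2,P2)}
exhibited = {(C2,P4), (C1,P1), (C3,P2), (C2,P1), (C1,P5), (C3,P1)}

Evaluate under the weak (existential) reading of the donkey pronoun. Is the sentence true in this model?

"it" takes "a painting" as antecedent — a donkey pronoun bound across the clause boundary.
Weak reading: every curator c with some restored-painting has at least one restored-painting p such that exhibited(c,p).
Per curator: C1:✓  C2:✓  C3:✓
Every curator in the restrictor has a witness.

True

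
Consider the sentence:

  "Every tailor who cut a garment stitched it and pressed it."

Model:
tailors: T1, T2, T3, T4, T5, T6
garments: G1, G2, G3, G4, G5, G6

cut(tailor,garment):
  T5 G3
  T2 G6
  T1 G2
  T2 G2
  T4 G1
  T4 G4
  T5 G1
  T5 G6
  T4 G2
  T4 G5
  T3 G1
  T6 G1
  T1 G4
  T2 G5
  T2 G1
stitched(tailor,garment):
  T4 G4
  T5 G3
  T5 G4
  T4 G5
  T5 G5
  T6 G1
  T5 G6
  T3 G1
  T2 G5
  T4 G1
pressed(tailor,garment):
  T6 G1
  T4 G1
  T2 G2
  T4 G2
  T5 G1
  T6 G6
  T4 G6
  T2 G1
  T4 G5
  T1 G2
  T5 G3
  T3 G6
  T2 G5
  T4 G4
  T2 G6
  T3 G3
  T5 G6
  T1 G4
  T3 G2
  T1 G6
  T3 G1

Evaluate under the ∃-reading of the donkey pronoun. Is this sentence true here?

"it" takes "a garment" as antecedent — a donkey pronoun bound across the clause boundary.
Weak reading: every tailor t with some cut-garment has at least one cut-garment g such that stitched(t,g) ∧ pressed(t,g).
Per tailor: T1:✗  T2:✓  T3:✓  T4:✓  T5:✓  T6:✓
T1 has no witness among its cut-garments.

False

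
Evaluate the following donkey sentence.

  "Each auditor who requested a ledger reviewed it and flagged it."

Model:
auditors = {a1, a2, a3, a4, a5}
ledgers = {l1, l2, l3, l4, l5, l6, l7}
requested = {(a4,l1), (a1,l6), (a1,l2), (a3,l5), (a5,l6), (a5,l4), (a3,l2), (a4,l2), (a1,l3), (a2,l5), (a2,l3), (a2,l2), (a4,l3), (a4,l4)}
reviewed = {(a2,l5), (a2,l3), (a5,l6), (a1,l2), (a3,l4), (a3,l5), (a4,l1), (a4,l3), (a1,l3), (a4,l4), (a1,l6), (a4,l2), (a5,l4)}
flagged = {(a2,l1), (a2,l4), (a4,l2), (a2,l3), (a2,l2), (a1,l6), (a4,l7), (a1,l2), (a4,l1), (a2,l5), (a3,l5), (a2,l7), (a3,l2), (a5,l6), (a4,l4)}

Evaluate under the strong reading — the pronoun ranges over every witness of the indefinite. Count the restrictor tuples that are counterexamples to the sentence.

5

"it" takes "a ledger" as antecedent — a donkey pronoun bound across the clause boundary.
Strong reading: for every (a,l) with requested(a,l), reviewed(a,l) ∧ flagged(a,l).
Restrictor pairs: (a1,l2) ✓  (a1,l3) ✗  (a1,l6) ✓  (a2,l2) ✗  (a2,l3) ✓  (a2,l5) ✓  (a3,l2) ✗  (a3,l5) ✓  (a4,l1) ✓  (a4,l2) ✓  (a4,l3) ✗  (a4,l4) ✓  (a5,l4) ✗  (a5,l6) ✓
Counterexamples (restrictor pairs failing the scope): 5.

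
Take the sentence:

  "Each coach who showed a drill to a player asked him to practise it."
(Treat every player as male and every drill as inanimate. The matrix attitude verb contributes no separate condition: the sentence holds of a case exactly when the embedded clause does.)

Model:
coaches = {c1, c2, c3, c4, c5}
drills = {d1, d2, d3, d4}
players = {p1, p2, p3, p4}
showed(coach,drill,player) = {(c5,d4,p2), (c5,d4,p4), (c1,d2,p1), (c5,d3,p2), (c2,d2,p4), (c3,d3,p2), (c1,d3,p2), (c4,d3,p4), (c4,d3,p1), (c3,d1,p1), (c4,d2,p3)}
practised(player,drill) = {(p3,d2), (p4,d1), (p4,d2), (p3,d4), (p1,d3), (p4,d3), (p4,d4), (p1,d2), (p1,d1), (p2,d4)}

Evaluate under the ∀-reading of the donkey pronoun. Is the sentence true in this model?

"him" takes "a player" as antecedent and "it" takes "a drill"; both are donkey pronouns co-varying with the restrictor.
Strong reading: for every (c,d,p) with showed(c,d,p), practised(p,d).
Restrictor triples: (c1,d2,p1)→practised(p1,d2) ✓  (c1,d3,p2)→practised(p2,d3) ✗  (c2,d2,p4)→practised(p4,d2) ✓  (c3,d1,p1)→practised(p1,d1) ✓  (c3,d3,p2)→practised(p2,d3) ✗  (c4,d2,p3)→practised(p3,d2) ✓  (c4,d3,p1)→practised(p1,d3) ✓  (c4,d3,p4)→practised(p4,d3) ✓  (c5,d3,p2)→practised(p2,d3) ✗  (c5,d4,p2)→practised(p2,d4) ✓  (c5,d4,p4)→practised(p4,d4) ✓
Counterexample: (c1,d3,p2) — practised(p2,d3) does not hold.

False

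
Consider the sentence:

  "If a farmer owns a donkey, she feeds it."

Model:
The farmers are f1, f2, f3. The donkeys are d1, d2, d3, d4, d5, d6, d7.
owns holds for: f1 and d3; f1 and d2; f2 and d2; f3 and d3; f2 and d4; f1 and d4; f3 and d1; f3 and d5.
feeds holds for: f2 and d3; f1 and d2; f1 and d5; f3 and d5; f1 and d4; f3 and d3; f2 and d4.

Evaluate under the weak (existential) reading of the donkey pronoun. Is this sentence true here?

"it" takes "a donkey" as antecedent — a donkey pronoun bound across the clause boundary.
Weak reading: every farmer f with some owns-donkey has at least one owns-donkey d such that feeds(f,d).
Per farmer: f1:✓  f2:✓  f3:✓
Every farmer in the restrictor has a witness.

True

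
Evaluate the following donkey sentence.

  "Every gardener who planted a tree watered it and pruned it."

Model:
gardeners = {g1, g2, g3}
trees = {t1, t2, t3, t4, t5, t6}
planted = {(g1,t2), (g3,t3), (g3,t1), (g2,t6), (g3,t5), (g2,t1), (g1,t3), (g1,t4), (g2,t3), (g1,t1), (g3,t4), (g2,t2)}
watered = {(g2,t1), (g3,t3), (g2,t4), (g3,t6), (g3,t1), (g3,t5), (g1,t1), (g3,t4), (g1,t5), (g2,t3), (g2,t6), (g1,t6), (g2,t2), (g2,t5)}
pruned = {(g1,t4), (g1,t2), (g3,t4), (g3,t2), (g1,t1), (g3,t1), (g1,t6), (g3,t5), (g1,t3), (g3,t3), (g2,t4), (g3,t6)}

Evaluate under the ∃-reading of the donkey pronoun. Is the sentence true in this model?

False

"it" takes "a tree" as antecedent — a donkey pronoun bound across the clause boundary.
Weak reading: every gardener g with some planted-tree has at least one planted-tree t such that watered(g,t) ∧ pruned(g,t).
Per gardener: g1:✓  g2:✗  g3:✓
g2 has no witness among its planted-trees.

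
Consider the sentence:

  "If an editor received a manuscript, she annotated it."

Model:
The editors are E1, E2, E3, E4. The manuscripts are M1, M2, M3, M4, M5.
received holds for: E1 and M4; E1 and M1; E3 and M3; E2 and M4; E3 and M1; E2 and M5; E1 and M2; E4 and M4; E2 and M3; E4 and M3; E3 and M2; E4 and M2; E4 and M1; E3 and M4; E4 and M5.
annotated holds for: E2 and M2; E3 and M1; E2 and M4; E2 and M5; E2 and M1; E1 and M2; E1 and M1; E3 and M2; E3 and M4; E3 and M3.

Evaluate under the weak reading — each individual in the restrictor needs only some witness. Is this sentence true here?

"it" takes "a manuscript" as antecedent — a donkey pronoun bound across the clause boundary.
Weak reading: every editor e with some received-manuscript has at least one received-manuscript m such that annotated(e,m).
Per editor: E1:✓  E2:✓  E3:✓  E4:✗
E4 has no witness among its received-manuscripts.

False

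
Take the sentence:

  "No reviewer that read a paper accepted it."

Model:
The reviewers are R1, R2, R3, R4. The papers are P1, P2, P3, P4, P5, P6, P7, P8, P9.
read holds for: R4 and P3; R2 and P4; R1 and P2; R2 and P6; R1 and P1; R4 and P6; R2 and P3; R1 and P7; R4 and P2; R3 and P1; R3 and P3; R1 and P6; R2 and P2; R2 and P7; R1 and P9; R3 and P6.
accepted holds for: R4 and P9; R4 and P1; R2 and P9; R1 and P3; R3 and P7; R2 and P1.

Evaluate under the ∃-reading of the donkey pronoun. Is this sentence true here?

"it" takes "a paper" as antecedent — a donkey pronoun bound across the clause boundary.
Truth condition: for no (r,p) with read(r,p) does accepted(r,p) hold.
Restrictor pairs — does the scope hold? (R1,P1):fails  (R1,P2):fails  (R1,P6):fails  (R1,P7):fails  (R1,P9):fails  (R2,P2):fails  (R2,P3):fails  (R2,P4):fails  (R2,P6):fails  (R2,P7):fails  (R3,P1):fails  (R3,P3):fails  (R3,P6):fails  (R4,P2):fails  (R4,P3):fails  (R4,P6):fails
Scope holds for no restrictor pair, so the sentence is true.

True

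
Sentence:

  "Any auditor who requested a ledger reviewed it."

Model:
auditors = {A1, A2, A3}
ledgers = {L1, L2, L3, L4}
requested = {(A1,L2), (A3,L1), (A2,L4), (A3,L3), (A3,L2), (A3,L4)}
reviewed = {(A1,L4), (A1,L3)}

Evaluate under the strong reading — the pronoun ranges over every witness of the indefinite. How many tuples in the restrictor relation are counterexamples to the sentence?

6

"it" takes "a ledger" as antecedent — a donkey pronoun bound across the clause boundary.
Strong reading: for every (a,l) with requested(a,l), reviewed(a,l).
Restrictor pairs: (A1,L2) ✗  (A2,L4) ✗  (A3,L1) ✗  (A3,L2) ✗  (A3,L3) ✗  (A3,L4) ✗
Counterexamples (restrictor pairs failing the scope): 6.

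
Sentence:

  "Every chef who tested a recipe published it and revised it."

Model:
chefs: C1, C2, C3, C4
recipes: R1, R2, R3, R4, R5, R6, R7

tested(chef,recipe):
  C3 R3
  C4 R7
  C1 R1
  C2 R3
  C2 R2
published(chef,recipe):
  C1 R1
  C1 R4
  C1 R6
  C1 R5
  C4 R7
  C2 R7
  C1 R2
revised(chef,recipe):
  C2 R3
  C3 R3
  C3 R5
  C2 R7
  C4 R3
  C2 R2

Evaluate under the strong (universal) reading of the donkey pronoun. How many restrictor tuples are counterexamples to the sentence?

"it" takes "a recipe" as antecedent — a donkey pronoun bound across the clause boundary.
Strong reading: for every (c,r) with tested(c,r), published(c,r) ∧ revised(c,r).
Restrictor pairs: (C1,R1) ✗  (C2,R2) ✗  (C2,R3) ✗  (C3,R3) ✗  (C4,R7) ✗
Counterexamples (restrictor pairs failing the scope): 5.

5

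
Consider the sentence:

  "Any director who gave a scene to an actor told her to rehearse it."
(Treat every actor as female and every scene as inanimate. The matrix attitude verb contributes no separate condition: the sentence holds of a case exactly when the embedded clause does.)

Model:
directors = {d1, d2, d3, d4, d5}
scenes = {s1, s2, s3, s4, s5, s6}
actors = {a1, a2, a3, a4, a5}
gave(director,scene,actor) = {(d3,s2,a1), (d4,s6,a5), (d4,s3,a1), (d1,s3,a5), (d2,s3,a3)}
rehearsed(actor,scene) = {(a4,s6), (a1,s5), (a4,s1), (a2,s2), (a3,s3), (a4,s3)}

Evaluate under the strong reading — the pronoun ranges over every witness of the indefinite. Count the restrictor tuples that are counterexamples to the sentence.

4

"her" takes "an actor" as antecedent and "it" takes "a scene"; both are donkey pronouns co-varying with the restrictor.
Strong reading: for every (d,s,a) with gave(d,s,a), rehearsed(a,s).
Restrictor triples: (d1,s3,a5)→rehearsed(a5,s3) ✗  (d2,s3,a3)→rehearsed(a3,s3) ✓  (d3,s2,a1)→rehearsed(a1,s2) ✗  (d4,s3,a1)→rehearsed(a1,s3) ✗  (d4,s6,a5)→rehearsed(a5,s6) ✗
Counterexamples (restrictor triples failing the scope): 4.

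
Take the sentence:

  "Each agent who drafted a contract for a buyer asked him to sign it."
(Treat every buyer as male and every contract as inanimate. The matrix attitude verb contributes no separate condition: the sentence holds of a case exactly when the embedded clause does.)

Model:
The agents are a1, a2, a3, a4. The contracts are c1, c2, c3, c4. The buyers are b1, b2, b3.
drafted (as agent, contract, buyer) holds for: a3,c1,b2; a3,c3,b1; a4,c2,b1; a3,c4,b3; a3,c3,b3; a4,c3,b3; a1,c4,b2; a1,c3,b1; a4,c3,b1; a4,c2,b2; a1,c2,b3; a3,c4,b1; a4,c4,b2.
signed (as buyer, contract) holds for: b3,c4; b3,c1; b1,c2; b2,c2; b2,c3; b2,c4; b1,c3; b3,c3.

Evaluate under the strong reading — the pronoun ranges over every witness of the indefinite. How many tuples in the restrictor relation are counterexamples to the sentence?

3

"him" takes "a buyer" as antecedent and "it" takes "a contract"; both are donkey pronouns co-varying with the restrictor.
Strong reading: for every (a,c,b) with drafted(a,c,b), signed(b,c).
Restrictor triples: (a1,c2,b3)→signed(b3,c2) ✗  (a1,c3,b1)→signed(b1,c3) ✓  (a1,c4,b2)→signed(b2,c4) ✓  (a3,c1,b2)→signed(b2,c1) ✗  (a3,c3,b1)→signed(b1,c3) ✓  (a3,c3,b3)→signed(b3,c3) ✓  (a3,c4,b1)→signed(b1,c4) ✗  (a3,c4,b3)→signed(b3,c4) ✓  (a4,c2,b1)→signed(b1,c2) ✓  (a4,c2,b2)→signed(b2,c2) ✓  (a4,c3,b1)→signed(b1,c3) ✓  (a4,c3,b3)→signed(b3,c3) ✓  (a4,c4,b2)→signed(b2,c4) ✓
Counterexamples (restrictor triples failing the scope): 3.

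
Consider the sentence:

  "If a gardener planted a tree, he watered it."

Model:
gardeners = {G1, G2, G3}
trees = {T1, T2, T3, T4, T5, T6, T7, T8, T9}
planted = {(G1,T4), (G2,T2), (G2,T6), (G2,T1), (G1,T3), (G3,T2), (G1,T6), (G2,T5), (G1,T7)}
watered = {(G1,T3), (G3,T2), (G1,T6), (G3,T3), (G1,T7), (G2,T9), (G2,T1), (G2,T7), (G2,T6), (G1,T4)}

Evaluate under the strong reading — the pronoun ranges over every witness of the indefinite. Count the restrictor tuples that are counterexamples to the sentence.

"it" takes "a tree" as antecedent — a donkey pronoun bound across the clause boundary.
Strong reading: for every (g,t) with planted(g,t), watered(g,t).
Restrictor pairs: (G1,T3) ✓  (G1,T4) ✓  (G1,T6) ✓  (G1,T7) ✓  (G2,T1) ✓  (G2,T2) ✗  (G2,T5) ✗  (G2,T6) ✓  (G3,T2) ✓
Counterexamples (restrictor pairs failing the scope): 2.

2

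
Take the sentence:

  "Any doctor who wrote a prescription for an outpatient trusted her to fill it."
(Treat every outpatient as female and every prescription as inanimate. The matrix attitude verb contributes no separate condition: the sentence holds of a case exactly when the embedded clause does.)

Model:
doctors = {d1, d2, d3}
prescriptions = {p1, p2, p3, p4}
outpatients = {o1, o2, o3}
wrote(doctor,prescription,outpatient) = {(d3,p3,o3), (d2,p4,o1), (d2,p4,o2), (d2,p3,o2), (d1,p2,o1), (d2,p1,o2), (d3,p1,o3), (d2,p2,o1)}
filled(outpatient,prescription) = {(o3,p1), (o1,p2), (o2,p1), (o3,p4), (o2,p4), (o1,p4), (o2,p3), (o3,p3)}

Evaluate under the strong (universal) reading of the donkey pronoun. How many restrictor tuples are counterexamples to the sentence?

"her" takes "an outpatient" as antecedent and "it" takes "a prescription"; both are donkey pronouns co-varying with the restrictor.
Strong reading: for every (d,p,o) with wrote(d,p,o), filled(o,p).
Restrictor triples: (d1,p2,o1)→filled(o1,p2) ✓  (d2,p1,o2)→filled(o2,p1) ✓  (d2,p2,o1)→filled(o1,p2) ✓  (d2,p3,o2)→filled(o2,p3) ✓  (d2,p4,o1)→filled(o1,p4) ✓  (d2,p4,o2)→filled(o2,p4) ✓  (d3,p1,o3)→filled(o3,p1) ✓  (d3,p3,o3)→filled(o3,p3) ✓
Counterexamples (restrictor triples failing the scope): 0.

0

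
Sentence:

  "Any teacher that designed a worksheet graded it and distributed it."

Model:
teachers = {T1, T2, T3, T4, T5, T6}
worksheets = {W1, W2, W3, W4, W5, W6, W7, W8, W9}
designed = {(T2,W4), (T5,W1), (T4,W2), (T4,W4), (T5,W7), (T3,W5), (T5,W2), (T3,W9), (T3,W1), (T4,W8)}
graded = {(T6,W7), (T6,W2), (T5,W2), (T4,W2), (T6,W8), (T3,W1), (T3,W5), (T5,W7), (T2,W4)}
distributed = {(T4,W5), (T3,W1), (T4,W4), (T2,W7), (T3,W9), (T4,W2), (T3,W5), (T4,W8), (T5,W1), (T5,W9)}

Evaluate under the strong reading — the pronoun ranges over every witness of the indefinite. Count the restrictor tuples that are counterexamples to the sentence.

7

"it" takes "a worksheet" as antecedent — a donkey pronoun bound across the clause boundary.
Strong reading: for every (t,w) with designed(t,w), graded(t,w) ∧ distributed(t,w).
Restrictor pairs: (T2,W4) ✗  (T3,W1) ✓  (T3,W5) ✓  (T3,W9) ✗  (T4,W2) ✓  (T4,W4) ✗  (T4,W8) ✗  (T5,W1) ✗  (T5,W2) ✗  (T5,W7) ✗
Counterexamples (restrictor pairs failing the scope): 7.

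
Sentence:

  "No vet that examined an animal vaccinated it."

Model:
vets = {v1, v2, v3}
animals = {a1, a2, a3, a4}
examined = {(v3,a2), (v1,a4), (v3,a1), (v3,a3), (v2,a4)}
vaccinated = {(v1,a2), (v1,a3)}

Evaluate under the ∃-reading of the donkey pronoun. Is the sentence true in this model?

"it" takes "an animal" as antecedent — a donkey pronoun bound across the clause boundary.
Truth condition: for no (v,a) with examined(v,a) does vaccinated(v,a) hold.
Restrictor pairs — does the scope hold? (v1,a4):fails  (v2,a4):fails  (v3,a1):fails  (v3,a2):fails  (v3,a3):fails
Scope holds for no restrictor pair, so the sentence is true.

True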